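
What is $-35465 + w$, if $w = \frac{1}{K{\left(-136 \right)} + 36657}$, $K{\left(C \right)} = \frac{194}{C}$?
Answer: $- \frac{88399314167}{2492579} \approx -35465.0$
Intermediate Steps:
$w = \frac{68}{2492579}$ ($w = \frac{1}{\frac{194}{-136} + 36657} = \frac{1}{194 \left(- \frac{1}{136}\right) + 36657} = \frac{1}{- \frac{97}{68} + 36657} = \frac{1}{\frac{2492579}{68}} = \frac{68}{2492579} \approx 2.7281 \cdot 10^{-5}$)
$-35465 + w = -35465 + \frac{68}{2492579} = - \frac{88399314167}{2492579}$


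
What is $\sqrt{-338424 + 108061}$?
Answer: $i \sqrt{230363} \approx 479.96 i$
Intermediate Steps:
$\sqrt{-338424 + 108061} = \sqrt{-230363} = i \sqrt{230363}$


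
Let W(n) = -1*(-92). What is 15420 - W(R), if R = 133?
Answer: 15328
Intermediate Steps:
W(n) = 92
15420 - W(R) = 15420 - 1*92 = 15420 - 92 = 15328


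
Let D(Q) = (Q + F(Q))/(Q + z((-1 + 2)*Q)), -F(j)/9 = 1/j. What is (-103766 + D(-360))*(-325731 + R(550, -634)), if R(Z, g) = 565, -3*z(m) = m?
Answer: 161955299716183/4800 ≈ 3.3741e+10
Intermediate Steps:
z(m) = -m/3
F(j) = -9/j
D(Q) = 3*(Q - 9/Q)/(2*Q) (D(Q) = (Q - 9/Q)/(Q - (-1 + 2)*Q/3) = (Q - 9/Q)/(Q - Q/3) = (Q - 9/Q)/((2*Q/3)) = (Q - 9/Q)*(3/(2*Q)) = 3*(Q - 9/Q)/(2*Q))
(-103766 + D(-360))*(-325731 + R(550, -634)) = (-103766 + (3/2 - 27/2/(-360)²))*(-325731 + 565) = (-103766 + (3/2 - 27/2*1/129600))*(-325166) = (-103766 + (3/2 - 1/9600))*(-325166) = (-103766 + 14399/9600)*(-325166) = -996139201/9600*(-325166) = 161955299716183/4800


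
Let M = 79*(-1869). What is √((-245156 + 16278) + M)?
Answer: I*√376529 ≈ 613.62*I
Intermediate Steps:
M = -147651
√((-245156 + 16278) + M) = √((-245156 + 16278) - 147651) = √(-228878 - 147651) = √(-376529) = I*√376529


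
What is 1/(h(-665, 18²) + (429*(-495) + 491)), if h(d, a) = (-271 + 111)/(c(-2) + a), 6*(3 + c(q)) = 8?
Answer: -967/204872968 ≈ -4.7200e-6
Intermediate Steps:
c(q) = -5/3 (c(q) = -3 + (⅙)*8 = -3 + 4/3 = -5/3)
h(d, a) = -160/(-5/3 + a) (h(d, a) = (-271 + 111)/(-5/3 + a) = -160/(-5/3 + a))
1/(h(-665, 18²) + (429*(-495) + 491)) = 1/(-480/(-5 + 3*18²) + (429*(-495) + 491)) = 1/(-480/(-5 + 3*324) + (-212355 + 491)) = 1/(-480/(-5 + 972) - 211864) = 1/(-480/967 - 211864) = 1/(-204872968/967) = -967/204872968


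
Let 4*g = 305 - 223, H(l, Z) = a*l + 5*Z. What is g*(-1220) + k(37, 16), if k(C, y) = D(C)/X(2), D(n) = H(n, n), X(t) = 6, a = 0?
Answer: -149875/6 ≈ -24979.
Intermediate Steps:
H(l, Z) = 5*Z (H(l, Z) = 0*l + 5*Z = 0 + 5*Z = 5*Z)
g = 41/2 (g = (305 - 223)/4 = (¼)*82 = 41/2 ≈ 20.500)
D(n) = 5*n
k(C, y) = 5*C/6 (k(C, y) = (5*C)/6 = (5*C)*(⅙) = 5*C/6)
g*(-1220) + k(37, 16) = (41/2)*(-1220) + (⅚)*37 = -25010 + 185/6 = -149875/6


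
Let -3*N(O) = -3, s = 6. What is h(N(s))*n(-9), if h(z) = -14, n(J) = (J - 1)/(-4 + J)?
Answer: -140/13 ≈ -10.769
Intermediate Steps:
N(O) = 1 (N(O) = -1/3*(-3) = 1)
n(J) = (-1 + J)/(-4 + J)
h(N(s))*n(-9) = -14*(-1 - 9)/(-4 - 9) = -14*(-10)/(-13) = -(-14)*(-10)/13 = -14*10/13 = -140/13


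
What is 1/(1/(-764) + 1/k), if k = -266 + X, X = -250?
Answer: -24639/80 ≈ -307.99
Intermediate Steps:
k = -516 (k = -266 - 250 = -516)
1/(1/(-764) + 1/k) = 1/(1/(-764) + 1/(-516)) = 1/(-1/764 - 1/516) = 1/(-80/24639) = -24639/80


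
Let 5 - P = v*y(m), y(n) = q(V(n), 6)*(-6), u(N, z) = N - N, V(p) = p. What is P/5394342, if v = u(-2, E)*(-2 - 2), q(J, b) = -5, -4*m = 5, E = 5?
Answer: 5/5394342 ≈ 9.2690e-7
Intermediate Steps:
m = -5/4 (m = -¼*5 = -5/4 ≈ -1.2500)
u(N, z) = 0
y(n) = 30 (y(n) = -5*(-6) = 30)
v = 0 (v = 0*(-2 - 2) = 0*(-4) = 0)
P = 5 (P = 5 - 0*30 = 5 - 1*0 = 5 + 0 = 5)
P/5394342 = 5/5394342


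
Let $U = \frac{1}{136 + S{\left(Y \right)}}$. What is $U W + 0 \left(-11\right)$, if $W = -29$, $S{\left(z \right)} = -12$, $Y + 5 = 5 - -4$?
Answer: $- \frac{29}{124} \approx -0.23387$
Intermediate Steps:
$Y = 4$ ($Y = -5 + \left(5 - -4\right) = -5 + \left(5 + 4\right) = -5 + 9 = 4$)
$U = \frac{1}{124}$ ($U = \frac{1}{136 - 12} = \frac{1}{124} \approx 0.0080645$)
$U W + 0 \left(-11\right) = \frac{1}{124} \left(-29\right) + 0 \left(-11\right) = - \frac{29}{124} + 0 = - \frac{29}{124}$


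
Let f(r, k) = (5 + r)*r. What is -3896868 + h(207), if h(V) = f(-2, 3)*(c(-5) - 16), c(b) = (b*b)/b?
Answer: -3896742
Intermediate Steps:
f(r, k) = r*(5 + r)
c(b) = b (c(b) = b²/b = b)
h(V) = 126 (h(V) = (-2*(5 - 2))*(-5 - 16) = -2*3*(-21) = -6*(-21) = 126)
-3896868 + h(207) = -3896868 + 126 = -3896742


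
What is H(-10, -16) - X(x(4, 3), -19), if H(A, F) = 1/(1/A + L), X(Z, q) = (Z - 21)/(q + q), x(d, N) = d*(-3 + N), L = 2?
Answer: -1/38 ≈ -0.026316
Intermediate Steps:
X(Z, q) = (-21 + Z)/(2*q) (X(Z, q) = (-21 + Z)/((2*q)) = (-21 + Z)*(1/(2*q)) = (-21 + Z)/(2*q))
H(A, F) = 1/(2 + 1/A) (H(A, F) = 1/(1/A + 2) = 1/(2 + 1/A))
H(-10, -16) - X(x(4, 3), -19) = -10/(1 + 2*(-10)) - (-21 + 4*(-3 + 3))/(2*(-19)) = -10/(1 - 20) - (-1)*(-21 + 4*0)/(2*19) = -10/(-19) - (-1)*(-21 + 0)/(2*19) = -10*(-1/19) - (-1)*(-21)/(2*19) = 10/19 - 1*21/38 = 10/19 - 21/38 = -1/38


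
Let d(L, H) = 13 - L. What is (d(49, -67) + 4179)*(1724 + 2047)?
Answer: 15623253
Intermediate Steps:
(d(49, -67) + 4179)*(1724 + 2047) = ((13 - 1*49) + 4179)*(1724 + 2047) = ((13 - 49) + 4179)*3771 = (-36 + 4179)*3771 = 4143*3771 = 15623253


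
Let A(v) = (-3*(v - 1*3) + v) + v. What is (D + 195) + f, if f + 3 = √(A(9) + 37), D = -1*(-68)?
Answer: 260 + √37 ≈ 266.08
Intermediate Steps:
D = 68
A(v) = 9 - v (A(v) = (-3*(v - 3) + v) + v = (-3*(-3 + v) + v) + v = ((9 - 3*v) + v) + v = (9 - 2*v) + v = 9 - v)
f = -3 + √37 (f = -3 + √((9 - 1*9) + 37) = -3 + √((9 - 9) + 37) = -3 + √(0 + 37) = -3 + √37 ≈ 3.0828)
(D + 195) + f = (68 + 195) + (-3 + √37) = 263 + (-3 + √37) = 260 + √37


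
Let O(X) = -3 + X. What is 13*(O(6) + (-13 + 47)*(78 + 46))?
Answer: 54847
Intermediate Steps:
13*(O(6) + (-13 + 47)*(78 + 46)) = 13*((-3 + 6) + (-13 + 47)*(78 + 46)) = 13*(3 + 34*124) = 13*(3 + 4216) = 13*4219 = 54847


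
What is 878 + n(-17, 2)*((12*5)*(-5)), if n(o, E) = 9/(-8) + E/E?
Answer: 1831/2 ≈ 915.50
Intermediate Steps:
n(o, E) = -⅛ (n(o, E) = 9*(-⅛) + 1 = -9/8 + 1 = -⅛)
878 + n(-17, 2)*((12*5)*(-5)) = 878 - 12*5*(-5)/8 = 878 - 15*(-5)/2 = 878 - ⅛*(-300) = 878 + 75/2 = 1831/2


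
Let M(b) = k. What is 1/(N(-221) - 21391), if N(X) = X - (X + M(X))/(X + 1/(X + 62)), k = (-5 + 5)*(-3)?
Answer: -35140/759480819 ≈ -4.6268e-5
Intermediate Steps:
k = 0 (k = 0*(-3) = 0)
M(b) = 0
N(X) = X - X/(X + 1/(62 + X)) (N(X) = X - (X + 0)/(X + 1/(X + 62)) = X - X/(X + 1/(62 + X)))
1/(N(-221) - 21391) = 1/(-221*(-61 + (-221)**2 + 61*(-221))/(1 + (-221)**2 + 62*(-221)) - 21391) = 1/(-221*(-61 + 48841 - 13481)/(1 + 48841 - 13702) - 21391) = 1/(-221*35299/35140 - 21391) = 1/(-221*1/35140*35299 - 21391) = 1/(-7801079/35140 - 21391) = 1/(-759480819/35140) = -35140/759480819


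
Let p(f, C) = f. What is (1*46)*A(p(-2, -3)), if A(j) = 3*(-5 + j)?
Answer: -966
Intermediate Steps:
A(j) = -15 + 3*j
(1*46)*A(p(-2, -3)) = (1*46)*(-15 + 3*(-2)) = 46*(-15 - 6) = 46*(-21) = -966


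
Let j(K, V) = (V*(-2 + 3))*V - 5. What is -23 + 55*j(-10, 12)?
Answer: 7622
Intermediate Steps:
j(K, V) = -5 + V² (j(K, V) = (V*1)*V - 5 = V*V - 5 = V² - 5 = -5 + V²)
-23 + 55*j(-10, 12) = -23 + 55*(-5 + 12²) = -23 + 55*(-5 + 144) = -23 + 55*139 = -23 + 7645 = 7622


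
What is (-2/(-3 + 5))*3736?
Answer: -3736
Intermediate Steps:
(-2/(-3 + 5))*3736 = (-2/2)*3736 = ((½)*(-2))*3736 = -1*3736 = -3736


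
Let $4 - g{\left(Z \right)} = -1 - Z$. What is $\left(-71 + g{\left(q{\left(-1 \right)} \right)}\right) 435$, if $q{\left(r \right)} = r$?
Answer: $-29145$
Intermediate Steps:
$g{\left(Z \right)} = 5 + Z$ ($g{\left(Z \right)} = 4 - \left(-1 - Z\right) = 4 + \left(1 + Z\right) = 5 + Z$)
$\left(-71 + g{\left(q{\left(-1 \right)} \right)}\right) 435 = \left(-71 + \left(5 - 1\right)\right) 435 = \left(-71 + 4\right) 435 = \left(-67\right) 435 = -29145$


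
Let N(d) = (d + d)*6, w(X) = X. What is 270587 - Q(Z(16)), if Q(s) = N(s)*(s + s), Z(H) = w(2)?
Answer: 270491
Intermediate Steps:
Z(H) = 2
N(d) = 12*d (N(d) = (2*d)*6 = 12*d)
Q(s) = 24*s² (Q(s) = (12*s)*(s + s) = (12*s)*(2*s) = 24*s²)
270587 - Q(Z(16)) = 270587 - 24*2² = 270587 - 24*4 = 270587 - 1*96 = 270587 - 96 = 270491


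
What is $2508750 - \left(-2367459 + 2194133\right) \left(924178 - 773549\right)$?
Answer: $26110430804$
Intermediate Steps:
$2508750 - \left(-2367459 + 2194133\right) \left(924178 - 773549\right) = 2508750 - \left(-173326\right) 150629 = 2508750 - -26107922054 = 2508750 + 26107922054 = 26110430804$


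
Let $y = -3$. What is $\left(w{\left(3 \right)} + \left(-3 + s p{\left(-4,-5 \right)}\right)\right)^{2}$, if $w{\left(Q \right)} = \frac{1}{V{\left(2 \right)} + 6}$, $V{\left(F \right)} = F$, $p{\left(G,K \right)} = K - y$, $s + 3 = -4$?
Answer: $\frac{7921}{64} \approx 123.77$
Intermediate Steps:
$s = -7$ ($s = -3 - 4 = -7$)
$p{\left(G,K \right)} = 3 + K$ ($p{\left(G,K \right)} = K - -3 = K + 3 = 3 + K$)
$w{\left(Q \right)} = \frac{1}{8}$ ($w{\left(Q \right)} = \frac{1}{2 + 6} = \frac{1}{8}$)
$\left(w{\left(3 \right)} + \left(-3 + s p{\left(-4,-5 \right)}\right)\right)^{2} = \left(\frac{1}{8} - \left(3 + 7 \left(3 - 5\right)\right)\right)^{2} = \left(\frac{1}{8} - -11\right)^{2} = \left(\frac{1}{8} + \left(-3 + 14\right)\right)^{2} = \left(\frac{1}{8} + 11\right)^{2} = \left(\frac{89}{8}\right)^{2} = \frac{7921}{64}$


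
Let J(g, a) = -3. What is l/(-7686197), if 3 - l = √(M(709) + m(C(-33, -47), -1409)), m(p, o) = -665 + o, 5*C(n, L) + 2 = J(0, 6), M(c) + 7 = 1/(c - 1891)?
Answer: -3/7686197 + I*√2907416226/9085084854 ≈ -3.9031e-7 + 5.9351e-6*I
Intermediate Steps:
M(c) = -7 + 1/(-1891 + c) (M(c) = -7 + 1/(c - 1891) = -7 + 1/(-1891 + c))
C(n, L) = -1 (C(n, L) = -⅖ + (⅕)*(-3) = -⅖ - ⅗ = -1)
l = 3 - I*√2907416226/1182 (l = 3 - √((13238 - 7*709)/(-1891 + 709) + (-665 - 1409)) = 3 - √((13238 - 4963)/(-1182) - 2074) = 3 - √(-1/1182*8275 - 2074) = 3 - √(-8275/1182 - 2074) = 3 - √(-2459743/1182) = 3 - I*√2907416226/1182 ≈ 3.0 - 45.618*I)
l/(-7686197) = (3 - I*√2907416226/1182)/(-7686197) = (3 - I*√2907416226/1182)*(-1/7686197) = -3/7686197 + I*√2907416226/9085084854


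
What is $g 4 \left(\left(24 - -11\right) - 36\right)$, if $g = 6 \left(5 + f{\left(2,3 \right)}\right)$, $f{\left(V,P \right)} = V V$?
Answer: $-216$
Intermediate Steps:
$f{\left(V,P \right)} = V^{2}$
$g = 54$ ($g = 6 \left(5 + 2^{2}\right) = 6 \left(5 + 4\right) = 6 \cdot 9 = 54$)
$g 4 \left(\left(24 - -11\right) - 36\right) = 54 \cdot 4 \left(\left(24 - -11\right) - 36\right) = 216 \left(\left(24 + 11\right) - 36\right) = 216 \left(35 - 36\right) = 216 \left(-1\right) = -216$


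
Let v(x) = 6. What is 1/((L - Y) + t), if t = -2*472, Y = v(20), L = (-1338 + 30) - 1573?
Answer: -1/3831 ≈ -0.00026103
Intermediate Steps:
L = -2881 (L = -1308 - 1573 = -2881)
Y = 6
t = -944
1/((L - Y) + t) = 1/((-2881 - 1*6) - 944) = 1/((-2881 - 6) - 944) = 1/(-2887 - 944) = 1/(-3831) = -1/3831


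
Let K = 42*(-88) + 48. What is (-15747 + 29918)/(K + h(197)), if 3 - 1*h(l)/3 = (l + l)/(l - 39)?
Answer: -1119509/288072 ≈ -3.8862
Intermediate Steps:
h(l) = 9 - 6*l/(-39 + l) (h(l) = 9 - 3*(l + l)/(l - 39) = 9 - 3*2*l/(-39 + l) = 9 - 6*l/(-39 + l))
K = -3648 (K = -3696 + 48 = -3648)
(-15747 + 29918)/(K + h(197)) = (-15747 + 29918)/(-3648 + 3*(-117 + 197)/(-39 + 197)) = 14171/(-3648 + 3*80/158) = 14171/(-3648 + 3*(1/158)*80) = 14171/(-3648 + 120/79) = 14171/(-288072/79) = 14171*(-79/288072) = -1119509/288072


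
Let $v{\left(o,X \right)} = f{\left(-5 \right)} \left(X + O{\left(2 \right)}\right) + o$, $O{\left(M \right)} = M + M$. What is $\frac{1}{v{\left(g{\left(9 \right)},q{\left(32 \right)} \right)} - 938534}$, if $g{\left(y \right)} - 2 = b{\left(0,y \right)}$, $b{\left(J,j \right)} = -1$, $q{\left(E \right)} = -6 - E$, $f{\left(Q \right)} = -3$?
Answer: $- \frac{1}{938431} \approx -1.0656 \cdot 10^{-6}$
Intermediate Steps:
$O{\left(M \right)} = 2 M$
$g{\left(y \right)} = 1$ ($g{\left(y \right)} = 2 - 1 = 1$)
$v{\left(o,X \right)} = -12 + o - 3 X$ ($v{\left(o,X \right)} = - 3 \left(X + 2 \cdot 2\right) + o = - 3 \left(X + 4\right) + o = - 3 \left(4 + X\right) + o = \left(-12 - 3 X\right) + o = -12 + o - 3 X$)
$\frac{1}{v{\left(g{\left(9 \right)},q{\left(32 \right)} \right)} - 938534} = \frac{1}{\left(-12 + 1 - 3 \left(-6 - 32\right)\right) - 938534} = \frac{1}{\left(-12 + 1 - -114\right) - 938534} = \frac{1}{\left(-12 + 1 + 114\right) - 938534} = \frac{1}{103 - 938534} = \frac{1}{-938431} = - \frac{1}{938431}$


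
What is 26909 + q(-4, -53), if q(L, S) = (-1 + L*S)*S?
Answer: 15726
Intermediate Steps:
q(L, S) = S*(-1 + L*S)
26909 + q(-4, -53) = 26909 - 53*(-1 - 4*(-53)) = 26909 - 53*(-1 + 212) = 26909 - 53*211 = 26909 - 11183 = 15726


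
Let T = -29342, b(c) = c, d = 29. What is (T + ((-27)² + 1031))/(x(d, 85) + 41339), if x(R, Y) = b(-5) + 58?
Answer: -13791/20696 ≈ -0.66636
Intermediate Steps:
x(R, Y) = 53 (x(R, Y) = -5 + 58 = 53)
(T + ((-27)² + 1031))/(x(d, 85) + 41339) = (-29342 + ((-27)² + 1031))/(53 + 41339) = (-29342 + (729 + 1031))/41392 = (-29342 + 1760)*(1/41392) = -27582*1/41392 = -13791/20696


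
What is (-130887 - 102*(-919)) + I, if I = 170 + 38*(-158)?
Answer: -42983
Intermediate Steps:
I = -5834 (I = 170 - 6004 = -5834)
(-130887 - 102*(-919)) + I = (-130887 - 102*(-919)) - 5834 = (-130887 + 93738) - 5834 = -37149 - 5834 = -42983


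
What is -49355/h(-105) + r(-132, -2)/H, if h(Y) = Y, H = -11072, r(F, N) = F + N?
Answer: 54647263/116256 ≈ 470.06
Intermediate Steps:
-49355/h(-105) + r(-132, -2)/H = -49355/(-105) + (-132 - 2)/(-11072) = -49355*(-1/105) - 134*(-1/11072) = 9871/21 + 67/5536 = 54647263/116256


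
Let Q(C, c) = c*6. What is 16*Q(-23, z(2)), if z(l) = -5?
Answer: -480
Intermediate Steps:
Q(C, c) = 6*c
16*Q(-23, z(2)) = 16*(6*(-5)) = 16*(-30) = -480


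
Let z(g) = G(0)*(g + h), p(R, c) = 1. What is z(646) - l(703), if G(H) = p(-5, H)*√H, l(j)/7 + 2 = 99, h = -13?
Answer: -679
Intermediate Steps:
l(j) = 679 (l(j) = -14 + 7*99 = -14 + 693 = 679)
G(H) = √H (G(H) = 1*√H = √H)
z(g) = 0 (z(g) = √0*(g - 13) = 0*(-13 + g) = 0)
z(646) - l(703) = 0 - 1*679 = 0 - 679 = -679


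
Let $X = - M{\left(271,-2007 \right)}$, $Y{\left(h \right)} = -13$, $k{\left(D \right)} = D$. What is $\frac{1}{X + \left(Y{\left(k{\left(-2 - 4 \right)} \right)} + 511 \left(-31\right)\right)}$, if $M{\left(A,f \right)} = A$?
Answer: $- \frac{1}{16125} \approx -6.2015 \cdot 10^{-5}$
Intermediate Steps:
$X = -271$ ($X = \left(-1\right) 271 = -271$)
$\frac{1}{X + \left(Y{\left(k{\left(-2 - 4 \right)} \right)} + 511 \left(-31\right)\right)} = \frac{1}{-271 + \left(-13 + 511 \left(-31\right)\right)} = \frac{1}{-271 - 15854} = \frac{1}{-16125} = - \frac{1}{16125}$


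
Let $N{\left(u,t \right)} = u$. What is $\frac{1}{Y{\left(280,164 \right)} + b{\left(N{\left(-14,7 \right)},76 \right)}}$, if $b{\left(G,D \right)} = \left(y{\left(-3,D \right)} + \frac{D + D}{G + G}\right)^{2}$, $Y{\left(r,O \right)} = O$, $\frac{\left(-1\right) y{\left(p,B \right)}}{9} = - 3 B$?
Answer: $\frac{49}{205242312} \approx 2.3874 \cdot 10^{-7}$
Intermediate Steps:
$y{\left(p,B \right)} = 27 B$ ($y{\left(p,B \right)} = - 9 \left(- 3 B\right) = 27 B$)
$b{\left(G,D \right)} = \left(27 D + \frac{D}{G}\right)^{2}$ ($b{\left(G,D \right)} = \left(27 D + \frac{D + D}{G + G}\right)^{2} = \left(27 D + \frac{2 D}{2 G}\right)^{2} = \left(27 D + 2 D \frac{1}{2 G}\right)^{2} = \left(27 D + \frac{D}{G}\right)^{2}$)
$\frac{1}{Y{\left(280,164 \right)} + b{\left(N{\left(-14,7 \right)},76 \right)}} = \frac{1}{164 + \frac{76^{2} \left(1 + 27 \left(-14\right)\right)^{2}}{196}} = \frac{1}{164 + 5776 \cdot \frac{1}{196} \left(1 - 378\right)^{2}} = \frac{1}{164 + 5776 \cdot \frac{1}{196} \left(-377\right)^{2}} = \frac{1}{164 + 5776 \cdot \frac{1}{196} \cdot 142129} = \frac{1}{164 + \frac{205234276}{49}} = \frac{1}{\frac{205242312}{49}} = \frac{49}{205242312}$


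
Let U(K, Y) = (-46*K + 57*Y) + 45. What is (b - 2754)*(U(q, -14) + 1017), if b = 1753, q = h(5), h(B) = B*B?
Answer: 886886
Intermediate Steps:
h(B) = B²
q = 25 (q = 5² = 25)
U(K, Y) = 45 - 46*K + 57*Y
(b - 2754)*(U(q, -14) + 1017) = (1753 - 2754)*((45 - 46*25 + 57*(-14)) + 1017) = -1001*((45 - 1150 - 798) + 1017) = -1001*(-1903 + 1017) = -1001*(-886) = 886886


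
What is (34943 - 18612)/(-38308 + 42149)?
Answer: 16331/3841 ≈ 4.2518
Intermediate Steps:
(34943 - 18612)/(-38308 + 42149) = 16331/3841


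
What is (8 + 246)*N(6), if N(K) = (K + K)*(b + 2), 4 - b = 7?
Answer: -3048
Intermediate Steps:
b = -3 (b = 4 - 1*7 = 4 - 7 = -3)
N(K) = -2*K (N(K) = (K + K)*(-3 + 2) = (2*K)*(-1) = -2*K)
(8 + 246)*N(6) = (8 + 246)*(-2*6) = 254*(-12) = -3048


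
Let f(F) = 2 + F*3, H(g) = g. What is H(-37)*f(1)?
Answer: -185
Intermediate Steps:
f(F) = 2 + 3*F
H(-37)*f(1) = -37*(2 + 3*1) = -37*(2 + 3) = -37*5 = -185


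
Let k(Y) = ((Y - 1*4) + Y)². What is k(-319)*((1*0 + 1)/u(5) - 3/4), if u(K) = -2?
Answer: -515205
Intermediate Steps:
k(Y) = (-4 + 2*Y)² (k(Y) = ((Y - 4) + Y)² = ((-4 + Y) + Y)² = (-4 + 2*Y)²)
k(-319)*((1*0 + 1)/u(5) - 3/4) = (4*(-2 - 319)²)*((1*0 + 1)/(-2) - 3/4) = (4*(-321)²)*((0 + 1)*(-½) - 3*¼) = (4*103041)*(1*(-½) - ¾) = 412164*(-½ - ¾) = 412164*(-5/4) = -515205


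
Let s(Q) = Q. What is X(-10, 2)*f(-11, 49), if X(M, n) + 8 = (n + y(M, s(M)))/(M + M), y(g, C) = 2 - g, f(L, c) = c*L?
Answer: 46893/10 ≈ 4689.3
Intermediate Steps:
f(L, c) = L*c
X(M, n) = -8 + (2 + n - M)/(2*M) (X(M, n) = -8 + (n + (2 - M))/(M + M) = -8 + (2 + n - M)/((2*M)) = -8 + (2 + n - M)*(1/(2*M)) = -8 + (2 + n - M)/(2*M))
X(-10, 2)*f(-11, 49) = ((½)*(2 + 2 - 17*(-10))/(-10))*(-11*49) = ((½)*(-⅒)*(2 + 2 + 170))*(-539) = ((½)*(-⅒)*174)*(-539) = -87/10*(-539) = 46893/10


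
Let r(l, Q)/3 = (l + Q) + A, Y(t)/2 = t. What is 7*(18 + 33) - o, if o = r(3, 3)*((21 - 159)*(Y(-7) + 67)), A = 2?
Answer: 175893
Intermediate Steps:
Y(t) = 2*t
r(l, Q) = 6 + 3*Q + 3*l (r(l, Q) = 3*((l + Q) + 2) = 3*((Q + l) + 2) = 3*(2 + Q + l) = 6 + 3*Q + 3*l)
o = -175536 (o = (6 + 3*3 + 3*3)*((21 - 159)*(2*(-7) + 67)) = (6 + 9 + 9)*(-138*(-14 + 67)) = 24*(-138*53) = 24*(-7314) = -175536)
7*(18 + 33) - o = 7*(18 + 33) - 1*(-175536) = 7*51 + 175536 = 357 + 175536 = 175893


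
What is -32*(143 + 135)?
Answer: -8896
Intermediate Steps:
-32*(143 + 135) = -32*278 = -8896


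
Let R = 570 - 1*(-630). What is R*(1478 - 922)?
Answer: 667200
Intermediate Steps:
R = 1200 (R = 570 + 630 = 1200)
R*(1478 - 922) = 1200*(1478 - 922) = 1200*556 = 667200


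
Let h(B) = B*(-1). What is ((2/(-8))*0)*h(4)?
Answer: 0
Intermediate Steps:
h(B) = -B
((2/(-8))*0)*h(4) = ((2/(-8))*0)*(-1*4) = ((2*(-1/8))*0)*(-4) = -1/4*0*(-4) = 0*(-4) = 0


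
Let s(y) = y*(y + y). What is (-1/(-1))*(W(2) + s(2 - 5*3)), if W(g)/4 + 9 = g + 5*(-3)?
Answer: 250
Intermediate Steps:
W(g) = -96 + 4*g (W(g) = -36 + 4*(g + 5*(-3)) = -36 + 4*(g - 15) = -36 + 4*(-15 + g) = -36 + (-60 + 4*g) = -96 + 4*g)
s(y) = 2*y**2 (s(y) = y*(2*y) = 2*y**2)
(-1/(-1))*(W(2) + s(2 - 5*3)) = (-1/(-1))*((-96 + 4*2) + 2*(2 - 5*3)**2) = (-1*(-1))*((-96 + 8) + 2*(2 - 15)**2) = 1*(-88 + 2*(-13)**2) = 1*(-88 + 2*169) = 1*(-88 + 338) = 1*250 = 250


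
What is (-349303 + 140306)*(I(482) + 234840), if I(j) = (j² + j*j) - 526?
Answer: -146080961114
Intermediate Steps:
I(j) = -526 + 2*j² (I(j) = (j² + j²) - 526 = 2*j² - 526 = -526 + 2*j²)
(-349303 + 140306)*(I(482) + 234840) = (-349303 + 140306)*((-526 + 2*482²) + 234840) = -208997*((-526 + 2*232324) + 234840) = -208997*((-526 + 464648) + 234840) = -208997*(464122 + 234840) = -208997*698962 = -146080961114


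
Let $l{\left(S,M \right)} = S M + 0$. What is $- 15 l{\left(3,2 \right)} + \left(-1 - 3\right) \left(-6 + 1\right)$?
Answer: $-70$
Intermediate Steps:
$l{\left(S,M \right)} = M S$ ($l{\left(S,M \right)} = M S + 0 = M S$)
$- 15 l{\left(3,2 \right)} + \left(-1 - 3\right) \left(-6 + 1\right) = - 15 \cdot 2 \cdot 3 + \left(-1 - 3\right) \left(-6 + 1\right) = \left(-15\right) 6 - -20 = -90 + 20 = -70$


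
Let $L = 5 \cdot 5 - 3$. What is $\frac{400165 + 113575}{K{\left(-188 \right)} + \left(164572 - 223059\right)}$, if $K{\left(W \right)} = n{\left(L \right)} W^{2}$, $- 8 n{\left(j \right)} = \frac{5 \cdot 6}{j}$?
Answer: $- \frac{5651140}{709627} \approx -7.9635$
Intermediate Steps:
$L = 22$ ($L = 25 - 3 = 22$)
$n{\left(j \right)} = - \frac{15}{4 j}$ ($n{\left(j \right)} = - \frac{5 \cdot 6 \frac{1}{j}}{8} = - \frac{30 \frac{1}{j}}{8} = - \frac{15}{4 j}$)
$K{\left(W \right)} = - \frac{15 W^{2}}{88}$ ($K{\left(W \right)} = - \frac{15}{4 \cdot 22} W^{2} = \left(- \frac{15}{4}\right) \frac{1}{22} W^{2} = - \frac{15 W^{2}}{88}$)
$\frac{400165 + 113575}{K{\left(-188 \right)} + \left(164572 - 223059\right)} = \frac{400165 + 113575}{- \frac{15 \left(-188\right)^{2}}{88} + \left(164572 - 223059\right)} = \frac{513740}{\left(- \frac{15}{88}\right) 35344 - 58487} = \frac{513740}{- \frac{66270}{11} - 58487} = \frac{513740}{- \frac{709627}{11}} = 513740 \left(- \frac{11}{709627}\right) = - \frac{5651140}{709627}$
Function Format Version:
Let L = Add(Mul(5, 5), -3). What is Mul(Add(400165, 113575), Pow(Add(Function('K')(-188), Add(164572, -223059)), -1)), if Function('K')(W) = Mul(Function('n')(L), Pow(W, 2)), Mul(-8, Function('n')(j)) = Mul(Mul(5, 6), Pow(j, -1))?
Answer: Rational(-5651140, 709627) ≈ -7.9635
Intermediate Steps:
L = 22 (L = Add(25, -3) = 22)
Function('n')(j) = Mul(Rational(-15, 4), Pow(j, -1)) (Function('n')(j) = Mul(Rational(-1, 8), Mul(Mul(5, 6), Pow(j, -1))) = Mul(Rational(-1, 8), Mul(30, Pow(j, -1))) = Mul(Rational(-15, 4), Pow(j, -1)))
Function('K')(W) = Mul(Rational(-15, 88), Pow(W, 2)) (Function('K')(W) = Mul(Mul(Rational(-15, 4), Pow(22, -1)), Pow(W, 2)) = Mul(Mul(Rational(-15, 4), Rational(1, 22)), Pow(W, 2)) = Mul(Rational(-15, 88), Pow(W, 2)))
Mul(Add(400165, 113575), Pow(Add(Function('K')(-188), Add(164572, -223059)), -1)) = Mul(Add(400165, 113575), Pow(Add(Mul(Rational(-15, 88), Pow(-188, 2)), Add(164572, -223059)), -1)) = Mul(513740, Pow(Add(Mul(Rational(-15, 88), 35344), -58487), -1)) = Mul(513740, Pow(Add(Rational(-66270, 11), -58487), -1)) = Mul(513740, Pow(Rational(-709627, 11), -1)) = Mul(513740, Rational(-11, 709627)) = Rational(-5651140, 709627)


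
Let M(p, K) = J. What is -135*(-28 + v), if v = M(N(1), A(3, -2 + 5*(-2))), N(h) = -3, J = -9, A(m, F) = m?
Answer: 4995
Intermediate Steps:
M(p, K) = -9
v = -9
-135*(-28 + v) = -135*(-28 - 9) = -135*(-37) = 4995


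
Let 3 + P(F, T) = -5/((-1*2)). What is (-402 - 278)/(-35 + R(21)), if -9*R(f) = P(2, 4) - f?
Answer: 12240/587 ≈ 20.852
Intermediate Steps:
P(F, T) = -1/2 (P(F, T) = -3 - 5/((-1*2)) = -3 - 5/(-2) = -3 - 5*(-1/2) = -3 + 5/2 = -1/2)
R(f) = 1/18 + f/9 (R(f) = -(-1/2 - f)/9 = 1/18 + f/9)
(-402 - 278)/(-35 + R(21)) = (-402 - 278)/(-35 + (1/18 + (1/9)*21)) = -680/(-35 + (1/18 + 7/3)) = -680/(-35 + 43/18) = -680/(-587/18) = -680*(-18/587) = 12240/587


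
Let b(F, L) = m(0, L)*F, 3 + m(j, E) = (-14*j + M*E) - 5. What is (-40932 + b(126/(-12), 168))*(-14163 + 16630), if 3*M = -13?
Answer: -81914268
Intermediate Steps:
M = -13/3 (M = (⅓)*(-13) = -13/3 ≈ -4.3333)
m(j, E) = -8 - 14*j - 13*E/3 (m(j, E) = -3 + ((-14*j - 13*E/3) - 5) = -3 + (-5 - 14*j - 13*E/3) = -8 - 14*j - 13*E/3)
b(F, L) = F*(-8 - 13*L/3) (b(F, L) = (-8 - 14*0 - 13*L/3)*F = (-8 + 0 - 13*L/3)*F = (-8 - 13*L/3)*F = F*(-8 - 13*L/3))
(-40932 + b(126/(-12), 168))*(-14163 + 16630) = (-40932 + (126/(-12))*(-24 - 13*168)/3)*(-14163 + 16630) = (-40932 + (126*(-1/12))*(-24 - 2184)/3)*2467 = (-40932 + (⅓)*(-21/2)*(-2208))*2467 = (-40932 + 7728)*2467 = -33204*2467 = -81914268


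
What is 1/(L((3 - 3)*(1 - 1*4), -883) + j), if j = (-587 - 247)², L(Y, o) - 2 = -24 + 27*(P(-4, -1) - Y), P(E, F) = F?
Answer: 1/695507 ≈ 1.4378e-6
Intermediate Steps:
L(Y, o) = -49 - 27*Y (L(Y, o) = 2 + (-24 + 27*(-1 - Y)) = 2 + (-24 + (-27 - 27*Y)) = 2 + (-51 - 27*Y) = -49 - 27*Y)
j = 695556 (j = (-834)² = 695556)
1/(L((3 - 3)*(1 - 1*4), -883) + j) = 1/((-49 - 27*(3 - 3)*(1 - 1*4)) + 695556) = 1/((-49 - 0*(1 - 4)) + 695556) = 1/((-49 - 0*(-3)) + 695556) = 1/((-49 - 27*0) + 695556) = 1/((-49 + 0) + 695556) = 1/(-49 + 695556) = 1/695507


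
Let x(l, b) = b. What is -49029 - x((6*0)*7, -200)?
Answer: -48829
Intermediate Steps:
-49029 - x((6*0)*7, -200) = -49029 - 1*(-200) = -49029 + 200 = -48829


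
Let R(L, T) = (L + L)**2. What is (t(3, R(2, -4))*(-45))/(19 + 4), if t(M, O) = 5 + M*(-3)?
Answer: 180/23 ≈ 7.8261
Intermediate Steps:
R(L, T) = 4*L**2 (R(L, T) = (2*L)**2 = 4*L**2)
t(M, O) = 5 - 3*M
(t(3, R(2, -4))*(-45))/(19 + 4) = ((5 - 3*3)*(-45))/(19 + 4) = ((5 - 9)*(-45))/23 = -4*(-45)*(1/23) = 180*(1/23) = 180/23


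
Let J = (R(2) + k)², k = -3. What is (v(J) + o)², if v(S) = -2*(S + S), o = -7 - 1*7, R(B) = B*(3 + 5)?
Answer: 476100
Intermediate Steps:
R(B) = 8*B (R(B) = B*8 = 8*B)
J = 169 (J = (8*2 - 3)² = (16 - 3)² = 13² = 169)
o = -14 (o = -7 - 7 = -14)
v(S) = -4*S
(v(J) + o)² = (-4*169 - 14)² = (-676 - 14)² = (-690)² = 476100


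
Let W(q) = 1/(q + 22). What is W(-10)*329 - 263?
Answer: -2827/12 ≈ -235.58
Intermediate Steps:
W(q) = 1/(22 + q)
W(-10)*329 - 263 = 329/(22 - 10) - 263 = 329/12 - 263 = -2827/12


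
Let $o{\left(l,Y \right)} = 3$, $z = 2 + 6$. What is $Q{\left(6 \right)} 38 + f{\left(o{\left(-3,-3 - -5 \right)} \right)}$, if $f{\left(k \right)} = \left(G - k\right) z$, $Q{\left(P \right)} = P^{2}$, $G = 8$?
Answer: $1408$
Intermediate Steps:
$z = 8$
$f{\left(k \right)} = 64 - 8 k$ ($f{\left(k \right)} = \left(8 - k\right) 8 = 64 - 8 k$)
$Q{\left(6 \right)} 38 + f{\left(o{\left(-3,-3 - -5 \right)} \right)} = 6^{2} \cdot 38 + \left(64 - 24\right) = 36 \cdot 38 + \left(64 - 24\right) = 1368 + 40 = 1408$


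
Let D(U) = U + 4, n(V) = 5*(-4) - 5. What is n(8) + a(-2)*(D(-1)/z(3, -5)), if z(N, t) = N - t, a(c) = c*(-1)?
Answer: -97/4 ≈ -24.250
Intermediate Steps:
n(V) = -25 (n(V) = -20 - 5 = -25)
a(c) = -c
D(U) = 4 + U
n(8) + a(-2)*(D(-1)/z(3, -5)) = -25 + (-1*(-2))*((4 - 1)/(3 - 1*(-5))) = -25 + 2*(3/(3 + 5)) = -25 + 2*(3/8) = -25 + ¾ = -97/4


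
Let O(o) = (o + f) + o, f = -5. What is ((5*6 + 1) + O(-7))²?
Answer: 144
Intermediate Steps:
O(o) = -5 + 2*o (O(o) = (o - 5) + o = (-5 + o) + o = -5 + 2*o)
((5*6 + 1) + O(-7))² = ((5*6 + 1) + (-5 + 2*(-7)))² = ((30 + 1) + (-5 - 14))² = (31 - 19)² = 12² = 144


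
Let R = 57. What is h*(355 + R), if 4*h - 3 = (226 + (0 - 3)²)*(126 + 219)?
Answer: 8351034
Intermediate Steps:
h = 40539/2 (h = ¾ + ((226 + (0 - 3)²)*(126 + 219))/4 = ¾ + ((226 + (-3)²)*345)/4 = ¾ + ((226 + 9)*345)/4 = ¾ + (235*345)/4 = ¾ + (¼)*81075 = ¾ + 81075/4 = 40539/2 ≈ 20270.)
h*(355 + R) = 40539*(355 + 57)/2 = (40539/2)*412 = 8351034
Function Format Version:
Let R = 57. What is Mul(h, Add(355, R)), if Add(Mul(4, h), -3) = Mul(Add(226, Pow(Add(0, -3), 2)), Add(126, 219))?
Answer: 8351034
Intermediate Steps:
h = Rational(40539, 2) (h = Add(Rational(3, 4), Mul(Rational(1, 4), Mul(Add(226, Pow(Add(0, -3), 2)), Add(126, 219)))) = Add(Rational(3, 4), Mul(Rational(1, 4), Mul(Add(226, Pow(-3, 2)), 345))) = Add(Rational(3, 4), Mul(Rational(1, 4), Mul(Add(226, 9), 345))) = Add(Rational(3, 4), Mul(Rational(1, 4), Mul(235, 345))) = Add(Rational(3, 4), Mul(Rational(1, 4), 81075)) = Add(Rational(3, 4), Rational(81075, 4)) = Rational(40539, 2) ≈ 20270.)
Mul(h, Add(355, R)) = Mul(Rational(40539, 2), Add(355, 57)) = Mul(Rational(40539, 2), 412) = 8351034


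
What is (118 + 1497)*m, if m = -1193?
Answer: -1926695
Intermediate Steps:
(118 + 1497)*m = (118 + 1497)*(-1193) = 1615*(-1193) = -1926695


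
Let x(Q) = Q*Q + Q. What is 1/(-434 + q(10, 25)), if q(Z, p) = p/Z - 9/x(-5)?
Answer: -20/8639 ≈ -0.0023151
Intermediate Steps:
x(Q) = Q + Q² (x(Q) = Q² + Q = Q + Q²)
q(Z, p) = -9/20 + p/Z (q(Z, p) = p/Z - 9*(-1/(5*(1 - 5))) = p/Z - 9/((-5*(-4))) = p/Z - 9/20 = -9/20 + p/Z)
1/(-434 + q(10, 25)) = 1/(-434 + (-9/20 + 25/10)) = 1/(-434 + (-9/20 + 25*(⅒))) = 1/(-434 + (-9/20 + 5/2)) = 1/(-434 + 41/20) = 1/(-8639/20) = -20/8639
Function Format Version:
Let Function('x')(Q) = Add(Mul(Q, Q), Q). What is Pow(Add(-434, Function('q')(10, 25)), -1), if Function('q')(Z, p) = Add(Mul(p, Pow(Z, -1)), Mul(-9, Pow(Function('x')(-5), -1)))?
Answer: Rational(-20, 8639) ≈ -0.0023151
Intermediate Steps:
Function('x')(Q) = Add(Q, Pow(Q, 2)) (Function('x')(Q) = Add(Pow(Q, 2), Q) = Add(Q, Pow(Q, 2)))
Function('q')(Z, p) = Add(Rational(-9, 20), Mul(p, Pow(Z, -1))) (Function('q')(Z, p) = Add(Mul(p, Pow(Z, -1)), Mul(-9, Pow(Mul(-5, Add(1, -5)), -1))) = Add(Mul(p, Pow(Z, -1)), Mul(-9, Pow(Mul(-5, -4), -1))) = Add(Mul(p, Pow(Z, -1)), Mul(-9, Pow(20, -1))) = Add(Mul(p, Pow(Z, -1)), Mul(-9, Rational(1, 20))) = Add(Mul(p, Pow(Z, -1)), Rational(-9, 20)) = Add(Rational(-9, 20), Mul(p, Pow(Z, -1))))
Pow(Add(-434, Function('q')(10, 25)), -1) = Pow(Add(-434, Add(Rational(-9, 20), Mul(25, Pow(10, -1)))), -1) = Pow(Add(-434, Add(Rational(-9, 20), Mul(25, Rational(1, 10)))), -1) = Pow(Add(-434, Add(Rational(-9, 20), Rational(5, 2))), -1) = Pow(Add(-434, Rational(41, 20)), -1) = Pow(Rational(-8639, 20), -1) = Rational(-20, 8639)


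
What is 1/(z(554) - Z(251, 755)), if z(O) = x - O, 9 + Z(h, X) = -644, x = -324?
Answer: -1/225 ≈ -0.0044444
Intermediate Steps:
Z(h, X) = -653 (Z(h, X) = -9 - 644 = -653)
z(O) = -324 - O
1/(z(554) - Z(251, 755)) = 1/((-324 - 1*554) - 1*(-653)) = 1/((-324 - 554) + 653) = 1/(-878 + 653) = 1/(-225) = -1/225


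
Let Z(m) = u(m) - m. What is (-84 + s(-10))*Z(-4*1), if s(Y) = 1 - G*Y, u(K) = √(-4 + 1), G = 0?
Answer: -332 - 83*I*√3 ≈ -332.0 - 143.76*I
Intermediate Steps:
u(K) = I*√3 (u(K) = √(-3) = I*√3)
Z(m) = -m + I*√3 (Z(m) = I*√3 - m = -m + I*√3)
s(Y) = 1 (s(Y) = 1 - 0*Y = 1 - 1*0 = 1 + 0 = 1)
(-84 + s(-10))*Z(-4*1) = (-84 + 1)*(-(-4) + I*√3) = -83*(-1*(-4) + I*√3) = -83*(4 + I*√3) = -332 - 83*I*√3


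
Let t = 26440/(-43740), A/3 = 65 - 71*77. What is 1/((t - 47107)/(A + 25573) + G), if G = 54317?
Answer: 20485629/1112614886062 ≈ 1.8412e-5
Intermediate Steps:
A = -16206 (A = 3*(65 - 71*77) = 3*(65 - 5467) = 3*(-5402) = -16206)
t = -1322/2187 (t = 26440*(-1/43740) = -1322/2187 ≈ -0.60448)
1/((t - 47107)/(A + 25573) + G) = 1/((-1322/2187 - 47107)/(-16206 + 25573) + 54317) = 1/(-103024331/2187/9367 + 54317) = 1/(-103024331/2187*1/9367 + 54317) = 1/(-103024331/20485629 + 54317) = 1/(1112614886062/20485629) = 20485629/1112614886062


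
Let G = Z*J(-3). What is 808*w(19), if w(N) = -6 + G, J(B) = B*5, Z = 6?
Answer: -77568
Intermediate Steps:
J(B) = 5*B
G = -90 (G = 6*(5*(-3)) = 6*(-15) = -90)
w(N) = -96 (w(N) = -6 - 90 = -96)
808*w(19) = 808*(-96) = -77568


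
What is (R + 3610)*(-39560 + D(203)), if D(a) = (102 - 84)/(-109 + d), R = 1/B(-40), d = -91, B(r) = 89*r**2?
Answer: -2033641814532009/14240000 ≈ -1.4281e+8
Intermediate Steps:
R = 1/142400 (R = 1/(89*(-40)**2) = 1/(89*1600) = 1/142400 ≈ 7.0225e-6)
D(a) = -9/100 (D(a) = (102 - 84)/(-109 - 91) = 18/(-200) = 18*(-1/200) = -9/100)
(R + 3610)*(-39560 + D(203)) = (1/142400 + 3610)*(-39560 - 9/100) = (514064001/142400)*(-3956009/100) = -2033641814532009/14240000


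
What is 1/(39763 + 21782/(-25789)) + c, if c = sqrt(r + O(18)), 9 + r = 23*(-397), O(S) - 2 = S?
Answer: 25789/1025426225 + 4*I*sqrt(570) ≈ 2.515e-5 + 95.499*I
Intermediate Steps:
O(S) = 2 + S
r = -9140 (r = -9 + 23*(-397) = -9 - 9131 = -9140)
c = 4*I*sqrt(570) (c = sqrt(-9140 + (2 + 18)) = sqrt(-9140 + 20) = sqrt(-9120) = 4*I*sqrt(570) ≈ 95.499*I)
1/(39763 + 21782/(-25789)) + c = 1/(39763 + 21782/(-25789)) + 4*I*sqrt(570) = 1/(39763 + 21782*(-1/25789)) + 4*I*sqrt(570) = 1/(39763 - 21782/25789) + 4*I*sqrt(570) = 1/(1025426225/25789) + 4*I*sqrt(570) = 25789/1025426225 + 4*I*sqrt(570)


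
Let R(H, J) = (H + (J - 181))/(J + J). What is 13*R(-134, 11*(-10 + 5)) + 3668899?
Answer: 40358370/11 ≈ 3.6689e+6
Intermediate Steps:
R(H, J) = (-181 + H + J)/(2*J) (R(H, J) = (H + (-181 + J))/((2*J)) = (-181 + H + J)*(1/(2*J)) = (-181 + H + J)/(2*J))
13*R(-134, 11*(-10 + 5)) + 3668899 = 13*((-181 - 134 + 11*(-10 + 5))/(2*((11*(-10 + 5))))) + 3668899 = 13*((-181 - 134 + 11*(-5))/(2*((11*(-5))))) + 3668899 = 13*((1/2)*(-181 - 134 - 55)/(-55)) + 3668899 = 13*((1/2)*(-1/55)*(-370)) + 3668899 = 13*(37/11) + 3668899 = 481/11 + 3668899 = 40358370/11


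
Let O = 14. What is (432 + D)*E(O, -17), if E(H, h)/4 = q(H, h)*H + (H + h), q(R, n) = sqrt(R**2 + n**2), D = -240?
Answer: -2304 + 10752*sqrt(485) ≈ 2.3448e+5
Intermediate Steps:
E(H, h) = 4*H + 4*h + 4*H*sqrt(H**2 + h**2) (E(H, h) = 4*(sqrt(H**2 + h**2)*H + (H + h)) = 4*(H*sqrt(H**2 + h**2) + (H + h)) = 4*(H + h + H*sqrt(H**2 + h**2)) = 4*H + 4*h + 4*H*sqrt(H**2 + h**2))
(432 + D)*E(O, -17) = (432 - 240)*(4*14 + 4*(-17) + 4*14*sqrt(14**2 + (-17)**2)) = 192*(56 - 68 + 4*14*sqrt(196 + 289)) = 192*(56 - 68 + 4*14*sqrt(485)) = 192*(56 - 68 + 56*sqrt(485)) = 192*(-12 + 56*sqrt(485)) = -2304 + 10752*sqrt(485)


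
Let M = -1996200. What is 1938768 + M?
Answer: -57432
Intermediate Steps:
1938768 + M = 1938768 - 1996200 = -57432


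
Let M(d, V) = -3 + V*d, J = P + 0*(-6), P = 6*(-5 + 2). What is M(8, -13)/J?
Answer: 107/18 ≈ 5.9444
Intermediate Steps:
P = -18 (P = 6*(-3) = -18)
J = -18 (J = -18 + 0*(-6) = -18 + 0 = -18)
M(8, -13)/J = (-3 - 13*8)/(-18) = (-3 - 104)*(-1/18) = -107*(-1/18) = 107/18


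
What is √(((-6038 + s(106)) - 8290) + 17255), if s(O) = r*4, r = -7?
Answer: √2899 ≈ 53.842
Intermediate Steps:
s(O) = -28 (s(O) = -7*4 = -28)
√(((-6038 + s(106)) - 8290) + 17255) = √(((-6038 - 28) - 8290) + 17255) = √((-6066 - 8290) + 17255) = √(-14356 + 17255) = √2899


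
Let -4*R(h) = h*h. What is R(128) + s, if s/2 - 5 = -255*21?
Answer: -14796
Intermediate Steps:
s = -10700 (s = 10 + 2*(-255*21) = 10 + 2*(-5355) = 10 - 10710 = -10700)
R(h) = -h²/4 (R(h) = -h*h/4 = -h²/4)
R(128) + s = -¼*128² - 10700 = -¼*16384 - 10700 = -4096 - 10700 = -14796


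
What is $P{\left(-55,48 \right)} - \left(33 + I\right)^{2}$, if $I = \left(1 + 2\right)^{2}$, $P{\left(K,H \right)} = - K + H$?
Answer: $-1661$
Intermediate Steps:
$P{\left(K,H \right)} = H - K$
$I = 9$ ($I = 3^{2} = 9$)
$P{\left(-55,48 \right)} - \left(33 + I\right)^{2} = \left(48 - -55\right) - \left(33 + 9\right)^{2} = \left(48 + 55\right) - 42^{2} = 103 - 1764 = -1661$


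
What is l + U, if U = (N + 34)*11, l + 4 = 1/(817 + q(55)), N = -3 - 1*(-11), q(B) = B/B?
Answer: 374645/818 ≈ 458.00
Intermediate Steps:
q(B) = 1
N = 8 (N = -3 + 11 = 8)
l = -3271/818 (l = -4 + 1/(817 + 1) = -4 + 1/818 = -3271/818 ≈ -3.9988)
U = 462 (U = (8 + 34)*11 = 42*11 = 462)
l + U = -3271/818 + 462 = 374645/818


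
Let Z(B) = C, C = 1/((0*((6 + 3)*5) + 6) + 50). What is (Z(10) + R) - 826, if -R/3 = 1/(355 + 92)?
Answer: -6892051/8344 ≈ -825.99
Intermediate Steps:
C = 1/56 (C = 1/((0*(9*5) + 6) + 50) = 1/((0*45 + 6) + 50) = 1/((0 + 6) + 50) = 1/(6 + 50) = 1/56 ≈ 0.017857)
Z(B) = 1/56
R = -1/149 (R = -3/(355 + 92) = -3/447 = -3*1/447 = -1/149 ≈ -0.0067114)
(Z(10) + R) - 826 = (1/56 - 1/149) - 826 = 93/8344 - 826 = -6892051/8344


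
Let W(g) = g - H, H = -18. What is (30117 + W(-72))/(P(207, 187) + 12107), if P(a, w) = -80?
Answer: 10021/4009 ≈ 2.4996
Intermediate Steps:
W(g) = 18 + g (W(g) = g - 1*(-18) = g + 18 = 18 + g)
(30117 + W(-72))/(P(207, 187) + 12107) = (30117 + (18 - 72))/(-80 + 12107) = (30117 - 54)/12027 = 30063*(1/12027) = 10021/4009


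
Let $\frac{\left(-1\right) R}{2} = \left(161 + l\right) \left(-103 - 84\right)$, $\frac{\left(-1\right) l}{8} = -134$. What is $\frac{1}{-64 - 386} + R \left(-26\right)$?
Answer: $- \frac{5395361401}{450} \approx -1.199 \cdot 10^{7}$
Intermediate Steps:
$l = 1072$ ($l = \left(-8\right) \left(-134\right) = 1072$)
$R = 461142$ ($R = - 2 \left(161 + 1072\right) \left(-103 - 84\right) = - 2 \cdot 1233 \left(-187\right) = \left(-2\right) \left(-230571\right) = 461142$)
$\frac{1}{-64 - 386} + R \left(-26\right) = \frac{1}{-64 - 386} + 461142 \left(-26\right) = \frac{1}{-450} - 11989692 = - \frac{1}{450} - 11989692 = - \frac{5395361401}{450}$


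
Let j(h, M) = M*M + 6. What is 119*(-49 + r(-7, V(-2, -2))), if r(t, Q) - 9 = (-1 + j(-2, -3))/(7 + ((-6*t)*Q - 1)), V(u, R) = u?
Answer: -186473/39 ≈ -4781.4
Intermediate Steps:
j(h, M) = 6 + M² (j(h, M) = M² + 6 = 6 + M²)
r(t, Q) = 9 + 14/(6 - 6*Q*t) (r(t, Q) = 9 + (-1 + (6 + (-3)²))/(7 + ((-6*t)*Q - 1)) = 9 + (-1 + (6 + 9))/(7 + (-6*Q*t - 1)) = 9 + (-1 + 15)/(7 + (-1 - 6*Q*t)) = 9 + 14/(6 - 6*Q*t))
119*(-49 + r(-7, V(-2, -2))) = 119*(-49 + (-34 + 27*(-2)*(-7))/(3*(-1 - 2*(-7)))) = 119*(-49 + (-34 + 378)/(3*(-1 + 14))) = 119*(-49 + (⅓)*344/13) = 119*(-49 + (⅓)*(1/13)*344) = 119*(-49 + 344/39) = 119*(-1567/39) = -186473/39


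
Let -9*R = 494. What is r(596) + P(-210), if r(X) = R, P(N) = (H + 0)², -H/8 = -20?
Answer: 229906/9 ≈ 25545.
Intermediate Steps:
H = 160 (H = -8*(-20) = 160)
P(N) = 25600 (P(N) = (160 + 0)² = 160² = 25600)
R = -494/9 (R = -⅑*494 = -494/9 ≈ -54.889)
r(X) = -494/9
r(596) + P(-210) = -494/9 + 25600 = 229906/9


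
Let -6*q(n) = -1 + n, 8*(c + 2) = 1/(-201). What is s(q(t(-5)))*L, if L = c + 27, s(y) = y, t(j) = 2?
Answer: -40199/9648 ≈ -4.1666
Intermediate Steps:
c = -3217/1608 (c = -2 + (⅛)/(-201) = -2 + (⅛)*(-1/201) = -2 - 1/1608 = -3217/1608 ≈ -2.0006)
q(n) = ⅙ - n/6 (q(n) = -(-1 + n)/6 = ⅙ - n/6)
L = 40199/1608 (L = -3217/1608 + 27 = 40199/1608 ≈ 24.999)
s(q(t(-5)))*L = (⅙ - ⅙*2)*(40199/1608) = (⅙ - ⅓)*(40199/1608) = -⅙*40199/1608 = -40199/9648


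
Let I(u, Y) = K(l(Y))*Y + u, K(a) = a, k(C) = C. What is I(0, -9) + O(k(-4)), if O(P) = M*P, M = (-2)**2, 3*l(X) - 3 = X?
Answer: 2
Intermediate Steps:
l(X) = 1 + X/3
M = 4
O(P) = 4*P
I(u, Y) = u + Y*(1 + Y/3) (I(u, Y) = (1 + Y/3)*Y + u = Y*(1 + Y/3) + u = u + Y*(1 + Y/3))
I(0, -9) + O(k(-4)) = (-9 + 0 + (1/3)*(-9)**2) + 4*(-4) = (-9 + 0 + (1/3)*81) - 16 = (-9 + 0 + 27) - 16 = 18 - 16 = 2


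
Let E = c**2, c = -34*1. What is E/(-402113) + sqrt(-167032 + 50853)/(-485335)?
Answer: -1156/402113 - 7*I*sqrt(2371)/485335 ≈ -0.0028748 - 0.0007023*I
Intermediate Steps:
c = -34
E = 1156 (E = (-34)**2 = 1156)
E/(-402113) + sqrt(-167032 + 50853)/(-485335) = 1156/(-402113) + sqrt(-167032 + 50853)/(-485335) = 1156*(-1/402113) + sqrt(-116179)*(-1/485335) = -1156/402113 + (7*I*sqrt(2371))*(-1/485335) = -1156/402113 - 7*I*sqrt(2371)/485335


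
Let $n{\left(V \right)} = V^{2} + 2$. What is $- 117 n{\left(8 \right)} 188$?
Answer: $-1451736$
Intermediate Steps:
$n{\left(V \right)} = 2 + V^{2}$
$- 117 n{\left(8 \right)} 188 = - 117 \left(2 + 8^{2}\right) 188 = - 117 \left(2 + 64\right) 188 = \left(-117\right) 66 \cdot 188 = \left(-7722\right) 188 = -1451736$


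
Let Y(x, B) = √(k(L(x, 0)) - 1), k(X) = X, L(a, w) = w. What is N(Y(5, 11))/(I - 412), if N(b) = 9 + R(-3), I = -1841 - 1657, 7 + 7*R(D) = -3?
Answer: -53/27370 ≈ -0.0019364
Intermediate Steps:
R(D) = -10/7 (R(D) = -1 + (⅐)*(-3) = -1 - 3/7 = -10/7)
I = -3498
Y(x, B) = I (Y(x, B) = √(0 - 1) = √(-1) = I)
N(b) = 53/7 (N(b) = 9 - 10/7 = 53/7)
N(Y(5, 11))/(I - 412) = 53/(7*(-3498 - 412)) = (53/7)/(-3910) = (53/7)*(-1/3910) = -53/27370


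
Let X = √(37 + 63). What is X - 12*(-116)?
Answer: 1402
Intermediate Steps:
X = 10 (X = √100 = 10)
X - 12*(-116) = 10 - 12*(-116) = 10 + 1392 = 1402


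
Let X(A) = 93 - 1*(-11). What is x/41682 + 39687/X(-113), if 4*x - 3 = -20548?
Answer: 413424841/1083732 ≈ 381.48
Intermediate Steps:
x = -20545/4 (x = ¾ + (¼)*(-20548) = ¾ - 5137 = -20545/4 ≈ -5136.3)
X(A) = 104 (X(A) = 93 + 11 = 104)
x/41682 + 39687/X(-113) = -20545/4/41682 + 39687/104 = -20545/4*1/41682 + 39687*(1/104) = -20545/166728 + 39687/104 = 413424841/1083732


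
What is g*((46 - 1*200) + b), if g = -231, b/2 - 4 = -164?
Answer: 109494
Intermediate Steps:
b = -320 (b = 8 + 2*(-164) = 8 - 328 = -320)
g*((46 - 1*200) + b) = -231*((46 - 1*200) - 320) = -231*((46 - 200) - 320) = -231*(-154 - 320) = -231*(-474) = 109494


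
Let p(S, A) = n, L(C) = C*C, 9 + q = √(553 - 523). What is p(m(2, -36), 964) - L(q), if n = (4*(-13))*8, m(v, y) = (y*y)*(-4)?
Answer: -527 + 18*√30 ≈ -428.41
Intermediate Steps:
m(v, y) = -4*y² (m(v, y) = y²*(-4) = -4*y²)
q = -9 + √30 (q = -9 + √(553 - 523) = -9 + √30 ≈ -3.5228)
L(C) = C²
n = -416 (n = -52*8 = -416)
p(S, A) = -416
p(m(2, -36), 964) - L(q) = -416 - (-9 + √30)²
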